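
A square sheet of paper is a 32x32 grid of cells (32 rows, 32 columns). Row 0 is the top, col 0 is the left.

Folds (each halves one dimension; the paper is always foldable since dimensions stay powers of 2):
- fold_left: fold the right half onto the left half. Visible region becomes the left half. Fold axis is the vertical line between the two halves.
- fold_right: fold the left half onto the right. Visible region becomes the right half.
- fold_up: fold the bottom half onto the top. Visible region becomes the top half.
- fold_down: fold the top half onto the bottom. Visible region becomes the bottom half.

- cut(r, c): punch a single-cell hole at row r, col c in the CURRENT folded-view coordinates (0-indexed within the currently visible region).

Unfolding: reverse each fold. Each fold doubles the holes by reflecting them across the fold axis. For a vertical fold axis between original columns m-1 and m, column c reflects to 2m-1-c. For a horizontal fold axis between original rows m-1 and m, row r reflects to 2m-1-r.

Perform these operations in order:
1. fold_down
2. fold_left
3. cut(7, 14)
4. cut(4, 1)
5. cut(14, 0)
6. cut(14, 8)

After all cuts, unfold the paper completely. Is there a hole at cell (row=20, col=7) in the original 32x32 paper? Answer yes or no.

Answer: no

Derivation:
Op 1 fold_down: fold axis h@16; visible region now rows[16,32) x cols[0,32) = 16x32
Op 2 fold_left: fold axis v@16; visible region now rows[16,32) x cols[0,16) = 16x16
Op 3 cut(7, 14): punch at orig (23,14); cuts so far [(23, 14)]; region rows[16,32) x cols[0,16) = 16x16
Op 4 cut(4, 1): punch at orig (20,1); cuts so far [(20, 1), (23, 14)]; region rows[16,32) x cols[0,16) = 16x16
Op 5 cut(14, 0): punch at orig (30,0); cuts so far [(20, 1), (23, 14), (30, 0)]; region rows[16,32) x cols[0,16) = 16x16
Op 6 cut(14, 8): punch at orig (30,8); cuts so far [(20, 1), (23, 14), (30, 0), (30, 8)]; region rows[16,32) x cols[0,16) = 16x16
Unfold 1 (reflect across v@16): 8 holes -> [(20, 1), (20, 30), (23, 14), (23, 17), (30, 0), (30, 8), (30, 23), (30, 31)]
Unfold 2 (reflect across h@16): 16 holes -> [(1, 0), (1, 8), (1, 23), (1, 31), (8, 14), (8, 17), (11, 1), (11, 30), (20, 1), (20, 30), (23, 14), (23, 17), (30, 0), (30, 8), (30, 23), (30, 31)]
Holes: [(1, 0), (1, 8), (1, 23), (1, 31), (8, 14), (8, 17), (11, 1), (11, 30), (20, 1), (20, 30), (23, 14), (23, 17), (30, 0), (30, 8), (30, 23), (30, 31)]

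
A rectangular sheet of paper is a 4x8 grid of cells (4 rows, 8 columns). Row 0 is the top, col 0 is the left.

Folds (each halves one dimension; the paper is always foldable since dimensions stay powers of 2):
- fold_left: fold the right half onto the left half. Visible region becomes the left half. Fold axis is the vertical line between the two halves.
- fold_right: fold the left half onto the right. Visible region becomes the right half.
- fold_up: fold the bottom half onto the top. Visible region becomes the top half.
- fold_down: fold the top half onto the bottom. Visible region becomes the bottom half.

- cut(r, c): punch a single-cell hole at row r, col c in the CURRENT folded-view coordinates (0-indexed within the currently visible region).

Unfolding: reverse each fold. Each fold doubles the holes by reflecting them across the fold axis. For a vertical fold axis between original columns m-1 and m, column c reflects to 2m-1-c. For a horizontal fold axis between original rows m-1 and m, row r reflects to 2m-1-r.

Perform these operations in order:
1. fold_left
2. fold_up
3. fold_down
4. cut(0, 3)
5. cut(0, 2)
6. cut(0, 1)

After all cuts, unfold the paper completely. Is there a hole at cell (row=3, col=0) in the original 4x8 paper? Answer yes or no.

Answer: no

Derivation:
Op 1 fold_left: fold axis v@4; visible region now rows[0,4) x cols[0,4) = 4x4
Op 2 fold_up: fold axis h@2; visible region now rows[0,2) x cols[0,4) = 2x4
Op 3 fold_down: fold axis h@1; visible region now rows[1,2) x cols[0,4) = 1x4
Op 4 cut(0, 3): punch at orig (1,3); cuts so far [(1, 3)]; region rows[1,2) x cols[0,4) = 1x4
Op 5 cut(0, 2): punch at orig (1,2); cuts so far [(1, 2), (1, 3)]; region rows[1,2) x cols[0,4) = 1x4
Op 6 cut(0, 1): punch at orig (1,1); cuts so far [(1, 1), (1, 2), (1, 3)]; region rows[1,2) x cols[0,4) = 1x4
Unfold 1 (reflect across h@1): 6 holes -> [(0, 1), (0, 2), (0, 3), (1, 1), (1, 2), (1, 3)]
Unfold 2 (reflect across h@2): 12 holes -> [(0, 1), (0, 2), (0, 3), (1, 1), (1, 2), (1, 3), (2, 1), (2, 2), (2, 3), (3, 1), (3, 2), (3, 3)]
Unfold 3 (reflect across v@4): 24 holes -> [(0, 1), (0, 2), (0, 3), (0, 4), (0, 5), (0, 6), (1, 1), (1, 2), (1, 3), (1, 4), (1, 5), (1, 6), (2, 1), (2, 2), (2, 3), (2, 4), (2, 5), (2, 6), (3, 1), (3, 2), (3, 3), (3, 4), (3, 5), (3, 6)]
Holes: [(0, 1), (0, 2), (0, 3), (0, 4), (0, 5), (0, 6), (1, 1), (1, 2), (1, 3), (1, 4), (1, 5), (1, 6), (2, 1), (2, 2), (2, 3), (2, 4), (2, 5), (2, 6), (3, 1), (3, 2), (3, 3), (3, 4), (3, 5), (3, 6)]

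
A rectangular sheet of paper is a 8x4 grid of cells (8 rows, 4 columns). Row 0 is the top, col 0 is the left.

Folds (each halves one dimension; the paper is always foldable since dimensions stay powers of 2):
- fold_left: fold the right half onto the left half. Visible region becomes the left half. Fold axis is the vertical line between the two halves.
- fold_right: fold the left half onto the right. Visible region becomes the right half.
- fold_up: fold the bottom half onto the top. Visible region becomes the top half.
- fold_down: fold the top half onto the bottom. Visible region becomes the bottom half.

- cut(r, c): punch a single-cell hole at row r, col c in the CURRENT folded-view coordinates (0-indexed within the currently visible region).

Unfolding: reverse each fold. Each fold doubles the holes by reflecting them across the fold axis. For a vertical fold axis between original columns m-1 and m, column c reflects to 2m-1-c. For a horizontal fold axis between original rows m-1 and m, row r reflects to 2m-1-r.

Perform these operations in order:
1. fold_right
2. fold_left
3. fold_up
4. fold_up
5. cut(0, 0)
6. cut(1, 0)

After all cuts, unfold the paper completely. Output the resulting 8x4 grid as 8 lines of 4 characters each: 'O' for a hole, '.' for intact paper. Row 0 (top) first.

Op 1 fold_right: fold axis v@2; visible region now rows[0,8) x cols[2,4) = 8x2
Op 2 fold_left: fold axis v@3; visible region now rows[0,8) x cols[2,3) = 8x1
Op 3 fold_up: fold axis h@4; visible region now rows[0,4) x cols[2,3) = 4x1
Op 4 fold_up: fold axis h@2; visible region now rows[0,2) x cols[2,3) = 2x1
Op 5 cut(0, 0): punch at orig (0,2); cuts so far [(0, 2)]; region rows[0,2) x cols[2,3) = 2x1
Op 6 cut(1, 0): punch at orig (1,2); cuts so far [(0, 2), (1, 2)]; region rows[0,2) x cols[2,3) = 2x1
Unfold 1 (reflect across h@2): 4 holes -> [(0, 2), (1, 2), (2, 2), (3, 2)]
Unfold 2 (reflect across h@4): 8 holes -> [(0, 2), (1, 2), (2, 2), (3, 2), (4, 2), (5, 2), (6, 2), (7, 2)]
Unfold 3 (reflect across v@3): 16 holes -> [(0, 2), (0, 3), (1, 2), (1, 3), (2, 2), (2, 3), (3, 2), (3, 3), (4, 2), (4, 3), (5, 2), (5, 3), (6, 2), (6, 3), (7, 2), (7, 3)]
Unfold 4 (reflect across v@2): 32 holes -> [(0, 0), (0, 1), (0, 2), (0, 3), (1, 0), (1, 1), (1, 2), (1, 3), (2, 0), (2, 1), (2, 2), (2, 3), (3, 0), (3, 1), (3, 2), (3, 3), (4, 0), (4, 1), (4, 2), (4, 3), (5, 0), (5, 1), (5, 2), (5, 3), (6, 0), (6, 1), (6, 2), (6, 3), (7, 0), (7, 1), (7, 2), (7, 3)]

Answer: OOOO
OOOO
OOOO
OOOO
OOOO
OOOO
OOOO
OOOO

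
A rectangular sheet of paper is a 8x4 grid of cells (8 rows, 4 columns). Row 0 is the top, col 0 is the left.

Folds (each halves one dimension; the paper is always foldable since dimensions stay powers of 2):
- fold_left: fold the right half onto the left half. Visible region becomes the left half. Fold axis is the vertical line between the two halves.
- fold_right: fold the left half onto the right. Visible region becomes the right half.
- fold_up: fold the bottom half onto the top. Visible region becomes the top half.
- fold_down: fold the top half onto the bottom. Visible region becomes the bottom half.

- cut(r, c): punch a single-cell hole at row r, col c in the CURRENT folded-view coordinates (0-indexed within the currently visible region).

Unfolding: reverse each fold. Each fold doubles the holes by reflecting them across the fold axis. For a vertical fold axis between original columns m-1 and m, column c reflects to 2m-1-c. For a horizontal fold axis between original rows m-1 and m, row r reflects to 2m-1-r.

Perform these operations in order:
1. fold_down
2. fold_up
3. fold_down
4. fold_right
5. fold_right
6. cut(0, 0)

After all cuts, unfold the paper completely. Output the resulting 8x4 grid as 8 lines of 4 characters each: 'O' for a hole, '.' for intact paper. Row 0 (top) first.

Op 1 fold_down: fold axis h@4; visible region now rows[4,8) x cols[0,4) = 4x4
Op 2 fold_up: fold axis h@6; visible region now rows[4,6) x cols[0,4) = 2x4
Op 3 fold_down: fold axis h@5; visible region now rows[5,6) x cols[0,4) = 1x4
Op 4 fold_right: fold axis v@2; visible region now rows[5,6) x cols[2,4) = 1x2
Op 5 fold_right: fold axis v@3; visible region now rows[5,6) x cols[3,4) = 1x1
Op 6 cut(0, 0): punch at orig (5,3); cuts so far [(5, 3)]; region rows[5,6) x cols[3,4) = 1x1
Unfold 1 (reflect across v@3): 2 holes -> [(5, 2), (5, 3)]
Unfold 2 (reflect across v@2): 4 holes -> [(5, 0), (5, 1), (5, 2), (5, 3)]
Unfold 3 (reflect across h@5): 8 holes -> [(4, 0), (4, 1), (4, 2), (4, 3), (5, 0), (5, 1), (5, 2), (5, 3)]
Unfold 4 (reflect across h@6): 16 holes -> [(4, 0), (4, 1), (4, 2), (4, 3), (5, 0), (5, 1), (5, 2), (5, 3), (6, 0), (6, 1), (6, 2), (6, 3), (7, 0), (7, 1), (7, 2), (7, 3)]
Unfold 5 (reflect across h@4): 32 holes -> [(0, 0), (0, 1), (0, 2), (0, 3), (1, 0), (1, 1), (1, 2), (1, 3), (2, 0), (2, 1), (2, 2), (2, 3), (3, 0), (3, 1), (3, 2), (3, 3), (4, 0), (4, 1), (4, 2), (4, 3), (5, 0), (5, 1), (5, 2), (5, 3), (6, 0), (6, 1), (6, 2), (6, 3), (7, 0), (7, 1), (7, 2), (7, 3)]

Answer: OOOO
OOOO
OOOO
OOOO
OOOO
OOOO
OOOO
OOOO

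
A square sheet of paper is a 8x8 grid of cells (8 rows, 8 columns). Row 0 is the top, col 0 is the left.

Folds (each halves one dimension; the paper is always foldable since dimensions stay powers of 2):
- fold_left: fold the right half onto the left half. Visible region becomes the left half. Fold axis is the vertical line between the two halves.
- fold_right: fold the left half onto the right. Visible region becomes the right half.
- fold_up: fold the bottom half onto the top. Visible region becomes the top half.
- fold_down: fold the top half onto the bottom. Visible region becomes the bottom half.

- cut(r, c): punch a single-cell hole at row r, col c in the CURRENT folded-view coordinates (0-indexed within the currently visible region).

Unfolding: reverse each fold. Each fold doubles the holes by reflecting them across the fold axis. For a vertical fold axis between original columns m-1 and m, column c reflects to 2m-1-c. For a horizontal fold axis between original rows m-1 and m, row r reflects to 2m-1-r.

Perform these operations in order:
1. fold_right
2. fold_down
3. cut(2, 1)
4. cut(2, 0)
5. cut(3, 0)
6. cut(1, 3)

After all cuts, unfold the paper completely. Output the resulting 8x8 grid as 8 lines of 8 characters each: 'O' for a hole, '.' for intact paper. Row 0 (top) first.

Op 1 fold_right: fold axis v@4; visible region now rows[0,8) x cols[4,8) = 8x4
Op 2 fold_down: fold axis h@4; visible region now rows[4,8) x cols[4,8) = 4x4
Op 3 cut(2, 1): punch at orig (6,5); cuts so far [(6, 5)]; region rows[4,8) x cols[4,8) = 4x4
Op 4 cut(2, 0): punch at orig (6,4); cuts so far [(6, 4), (6, 5)]; region rows[4,8) x cols[4,8) = 4x4
Op 5 cut(3, 0): punch at orig (7,4); cuts so far [(6, 4), (6, 5), (7, 4)]; region rows[4,8) x cols[4,8) = 4x4
Op 6 cut(1, 3): punch at orig (5,7); cuts so far [(5, 7), (6, 4), (6, 5), (7, 4)]; region rows[4,8) x cols[4,8) = 4x4
Unfold 1 (reflect across h@4): 8 holes -> [(0, 4), (1, 4), (1, 5), (2, 7), (5, 7), (6, 4), (6, 5), (7, 4)]
Unfold 2 (reflect across v@4): 16 holes -> [(0, 3), (0, 4), (1, 2), (1, 3), (1, 4), (1, 5), (2, 0), (2, 7), (5, 0), (5, 7), (6, 2), (6, 3), (6, 4), (6, 5), (7, 3), (7, 4)]

Answer: ...OO...
..OOOO..
O......O
........
........
O......O
..OOOO..
...OO...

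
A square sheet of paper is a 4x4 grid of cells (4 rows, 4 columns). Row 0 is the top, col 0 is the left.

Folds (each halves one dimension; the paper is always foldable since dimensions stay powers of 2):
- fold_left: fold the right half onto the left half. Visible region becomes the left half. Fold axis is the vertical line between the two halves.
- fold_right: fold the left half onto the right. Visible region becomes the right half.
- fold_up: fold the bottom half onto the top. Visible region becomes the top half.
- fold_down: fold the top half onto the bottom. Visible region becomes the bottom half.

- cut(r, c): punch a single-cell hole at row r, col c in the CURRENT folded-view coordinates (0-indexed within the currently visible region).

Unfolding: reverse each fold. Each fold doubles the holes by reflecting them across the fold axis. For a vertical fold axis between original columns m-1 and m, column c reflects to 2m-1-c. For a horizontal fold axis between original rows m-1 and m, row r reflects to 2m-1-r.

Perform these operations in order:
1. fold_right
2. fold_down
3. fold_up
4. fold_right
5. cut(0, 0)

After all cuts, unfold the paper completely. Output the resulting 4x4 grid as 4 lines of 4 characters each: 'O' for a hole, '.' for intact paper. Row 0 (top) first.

Op 1 fold_right: fold axis v@2; visible region now rows[0,4) x cols[2,4) = 4x2
Op 2 fold_down: fold axis h@2; visible region now rows[2,4) x cols[2,4) = 2x2
Op 3 fold_up: fold axis h@3; visible region now rows[2,3) x cols[2,4) = 1x2
Op 4 fold_right: fold axis v@3; visible region now rows[2,3) x cols[3,4) = 1x1
Op 5 cut(0, 0): punch at orig (2,3); cuts so far [(2, 3)]; region rows[2,3) x cols[3,4) = 1x1
Unfold 1 (reflect across v@3): 2 holes -> [(2, 2), (2, 3)]
Unfold 2 (reflect across h@3): 4 holes -> [(2, 2), (2, 3), (3, 2), (3, 3)]
Unfold 3 (reflect across h@2): 8 holes -> [(0, 2), (0, 3), (1, 2), (1, 3), (2, 2), (2, 3), (3, 2), (3, 3)]
Unfold 4 (reflect across v@2): 16 holes -> [(0, 0), (0, 1), (0, 2), (0, 3), (1, 0), (1, 1), (1, 2), (1, 3), (2, 0), (2, 1), (2, 2), (2, 3), (3, 0), (3, 1), (3, 2), (3, 3)]

Answer: OOOO
OOOO
OOOO
OOOO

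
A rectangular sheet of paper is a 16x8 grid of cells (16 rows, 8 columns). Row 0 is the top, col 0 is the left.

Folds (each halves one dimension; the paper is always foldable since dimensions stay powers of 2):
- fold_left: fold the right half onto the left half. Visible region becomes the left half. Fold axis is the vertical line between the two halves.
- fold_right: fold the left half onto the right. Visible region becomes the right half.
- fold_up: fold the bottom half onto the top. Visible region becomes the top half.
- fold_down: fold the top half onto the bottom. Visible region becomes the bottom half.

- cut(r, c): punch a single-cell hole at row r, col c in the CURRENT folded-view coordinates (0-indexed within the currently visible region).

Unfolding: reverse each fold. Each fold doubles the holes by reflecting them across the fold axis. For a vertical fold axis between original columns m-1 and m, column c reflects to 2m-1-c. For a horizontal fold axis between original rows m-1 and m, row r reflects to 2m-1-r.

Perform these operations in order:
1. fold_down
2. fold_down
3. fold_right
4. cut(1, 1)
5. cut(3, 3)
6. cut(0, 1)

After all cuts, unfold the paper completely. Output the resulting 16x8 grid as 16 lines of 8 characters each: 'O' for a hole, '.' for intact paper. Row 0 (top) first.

Answer: O......O
........
..O..O..
..O..O..
..O..O..
..O..O..
........
O......O
O......O
........
..O..O..
..O..O..
..O..O..
..O..O..
........
O......O

Derivation:
Op 1 fold_down: fold axis h@8; visible region now rows[8,16) x cols[0,8) = 8x8
Op 2 fold_down: fold axis h@12; visible region now rows[12,16) x cols[0,8) = 4x8
Op 3 fold_right: fold axis v@4; visible region now rows[12,16) x cols[4,8) = 4x4
Op 4 cut(1, 1): punch at orig (13,5); cuts so far [(13, 5)]; region rows[12,16) x cols[4,8) = 4x4
Op 5 cut(3, 3): punch at orig (15,7); cuts so far [(13, 5), (15, 7)]; region rows[12,16) x cols[4,8) = 4x4
Op 6 cut(0, 1): punch at orig (12,5); cuts so far [(12, 5), (13, 5), (15, 7)]; region rows[12,16) x cols[4,8) = 4x4
Unfold 1 (reflect across v@4): 6 holes -> [(12, 2), (12, 5), (13, 2), (13, 5), (15, 0), (15, 7)]
Unfold 2 (reflect across h@12): 12 holes -> [(8, 0), (8, 7), (10, 2), (10, 5), (11, 2), (11, 5), (12, 2), (12, 5), (13, 2), (13, 5), (15, 0), (15, 7)]
Unfold 3 (reflect across h@8): 24 holes -> [(0, 0), (0, 7), (2, 2), (2, 5), (3, 2), (3, 5), (4, 2), (4, 5), (5, 2), (5, 5), (7, 0), (7, 7), (8, 0), (8, 7), (10, 2), (10, 5), (11, 2), (11, 5), (12, 2), (12, 5), (13, 2), (13, 5), (15, 0), (15, 7)]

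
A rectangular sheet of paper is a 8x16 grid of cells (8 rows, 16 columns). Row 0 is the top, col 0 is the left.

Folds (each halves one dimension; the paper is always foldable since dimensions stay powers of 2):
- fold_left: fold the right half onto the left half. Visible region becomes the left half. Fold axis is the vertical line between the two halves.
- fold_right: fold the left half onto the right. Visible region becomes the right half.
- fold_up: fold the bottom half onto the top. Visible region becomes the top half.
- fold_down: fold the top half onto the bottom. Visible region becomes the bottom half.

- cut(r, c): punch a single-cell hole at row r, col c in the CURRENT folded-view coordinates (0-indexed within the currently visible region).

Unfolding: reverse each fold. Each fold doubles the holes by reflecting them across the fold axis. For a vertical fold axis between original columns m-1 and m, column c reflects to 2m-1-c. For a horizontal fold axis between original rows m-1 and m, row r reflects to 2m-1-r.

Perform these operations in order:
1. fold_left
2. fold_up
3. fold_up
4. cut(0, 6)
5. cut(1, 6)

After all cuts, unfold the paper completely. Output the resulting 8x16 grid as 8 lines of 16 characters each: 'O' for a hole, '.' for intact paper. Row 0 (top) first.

Answer: ......O..O......
......O..O......
......O..O......
......O..O......
......O..O......
......O..O......
......O..O......
......O..O......

Derivation:
Op 1 fold_left: fold axis v@8; visible region now rows[0,8) x cols[0,8) = 8x8
Op 2 fold_up: fold axis h@4; visible region now rows[0,4) x cols[0,8) = 4x8
Op 3 fold_up: fold axis h@2; visible region now rows[0,2) x cols[0,8) = 2x8
Op 4 cut(0, 6): punch at orig (0,6); cuts so far [(0, 6)]; region rows[0,2) x cols[0,8) = 2x8
Op 5 cut(1, 6): punch at orig (1,6); cuts so far [(0, 6), (1, 6)]; region rows[0,2) x cols[0,8) = 2x8
Unfold 1 (reflect across h@2): 4 holes -> [(0, 6), (1, 6), (2, 6), (3, 6)]
Unfold 2 (reflect across h@4): 8 holes -> [(0, 6), (1, 6), (2, 6), (3, 6), (4, 6), (5, 6), (6, 6), (7, 6)]
Unfold 3 (reflect across v@8): 16 holes -> [(0, 6), (0, 9), (1, 6), (1, 9), (2, 6), (2, 9), (3, 6), (3, 9), (4, 6), (4, 9), (5, 6), (5, 9), (6, 6), (6, 9), (7, 6), (7, 9)]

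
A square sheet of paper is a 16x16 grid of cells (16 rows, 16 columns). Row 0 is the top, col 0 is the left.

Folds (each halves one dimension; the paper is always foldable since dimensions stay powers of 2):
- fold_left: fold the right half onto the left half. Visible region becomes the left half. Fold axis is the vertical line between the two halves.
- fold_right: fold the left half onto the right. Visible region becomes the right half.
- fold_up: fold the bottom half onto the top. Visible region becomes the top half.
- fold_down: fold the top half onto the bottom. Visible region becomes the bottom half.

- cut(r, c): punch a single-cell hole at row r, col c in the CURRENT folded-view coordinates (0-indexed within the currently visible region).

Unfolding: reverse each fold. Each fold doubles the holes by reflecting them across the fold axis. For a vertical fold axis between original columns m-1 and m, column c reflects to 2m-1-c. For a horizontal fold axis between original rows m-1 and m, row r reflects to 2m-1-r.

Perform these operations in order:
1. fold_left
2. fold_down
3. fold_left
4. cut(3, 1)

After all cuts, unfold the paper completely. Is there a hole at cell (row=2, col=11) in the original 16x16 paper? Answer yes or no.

Op 1 fold_left: fold axis v@8; visible region now rows[0,16) x cols[0,8) = 16x8
Op 2 fold_down: fold axis h@8; visible region now rows[8,16) x cols[0,8) = 8x8
Op 3 fold_left: fold axis v@4; visible region now rows[8,16) x cols[0,4) = 8x4
Op 4 cut(3, 1): punch at orig (11,1); cuts so far [(11, 1)]; region rows[8,16) x cols[0,4) = 8x4
Unfold 1 (reflect across v@4): 2 holes -> [(11, 1), (11, 6)]
Unfold 2 (reflect across h@8): 4 holes -> [(4, 1), (4, 6), (11, 1), (11, 6)]
Unfold 3 (reflect across v@8): 8 holes -> [(4, 1), (4, 6), (4, 9), (4, 14), (11, 1), (11, 6), (11, 9), (11, 14)]
Holes: [(4, 1), (4, 6), (4, 9), (4, 14), (11, 1), (11, 6), (11, 9), (11, 14)]

Answer: no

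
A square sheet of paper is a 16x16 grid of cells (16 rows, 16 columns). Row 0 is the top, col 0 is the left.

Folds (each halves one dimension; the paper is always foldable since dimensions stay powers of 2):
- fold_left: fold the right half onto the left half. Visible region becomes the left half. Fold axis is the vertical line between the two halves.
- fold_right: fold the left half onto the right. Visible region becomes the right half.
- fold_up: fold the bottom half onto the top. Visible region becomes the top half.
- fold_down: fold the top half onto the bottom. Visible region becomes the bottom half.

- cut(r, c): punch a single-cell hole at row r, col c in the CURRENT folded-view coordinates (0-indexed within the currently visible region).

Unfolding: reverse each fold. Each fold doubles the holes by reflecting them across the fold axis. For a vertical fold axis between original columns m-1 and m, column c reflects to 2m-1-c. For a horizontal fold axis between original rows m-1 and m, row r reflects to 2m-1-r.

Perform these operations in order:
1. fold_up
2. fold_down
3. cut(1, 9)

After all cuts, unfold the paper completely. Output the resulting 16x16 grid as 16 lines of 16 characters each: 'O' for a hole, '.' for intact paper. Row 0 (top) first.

Op 1 fold_up: fold axis h@8; visible region now rows[0,8) x cols[0,16) = 8x16
Op 2 fold_down: fold axis h@4; visible region now rows[4,8) x cols[0,16) = 4x16
Op 3 cut(1, 9): punch at orig (5,9); cuts so far [(5, 9)]; region rows[4,8) x cols[0,16) = 4x16
Unfold 1 (reflect across h@4): 2 holes -> [(2, 9), (5, 9)]
Unfold 2 (reflect across h@8): 4 holes -> [(2, 9), (5, 9), (10, 9), (13, 9)]

Answer: ................
................
.........O......
................
................
.........O......
................
................
................
................
.........O......
................
................
.........O......
................
................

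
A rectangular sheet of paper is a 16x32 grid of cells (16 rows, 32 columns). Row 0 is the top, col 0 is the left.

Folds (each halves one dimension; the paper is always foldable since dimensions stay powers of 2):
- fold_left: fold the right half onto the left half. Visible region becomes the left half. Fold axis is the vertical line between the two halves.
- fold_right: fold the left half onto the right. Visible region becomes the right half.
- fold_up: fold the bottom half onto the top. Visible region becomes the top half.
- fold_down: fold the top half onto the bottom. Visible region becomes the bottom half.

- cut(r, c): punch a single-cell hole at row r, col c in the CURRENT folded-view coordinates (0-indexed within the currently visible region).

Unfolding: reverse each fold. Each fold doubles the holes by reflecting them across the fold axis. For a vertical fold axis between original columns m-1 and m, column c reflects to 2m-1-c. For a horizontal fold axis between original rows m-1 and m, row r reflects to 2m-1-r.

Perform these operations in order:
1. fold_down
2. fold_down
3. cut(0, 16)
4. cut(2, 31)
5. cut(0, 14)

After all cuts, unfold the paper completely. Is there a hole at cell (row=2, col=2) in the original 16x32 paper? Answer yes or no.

Answer: no

Derivation:
Op 1 fold_down: fold axis h@8; visible region now rows[8,16) x cols[0,32) = 8x32
Op 2 fold_down: fold axis h@12; visible region now rows[12,16) x cols[0,32) = 4x32
Op 3 cut(0, 16): punch at orig (12,16); cuts so far [(12, 16)]; region rows[12,16) x cols[0,32) = 4x32
Op 4 cut(2, 31): punch at orig (14,31); cuts so far [(12, 16), (14, 31)]; region rows[12,16) x cols[0,32) = 4x32
Op 5 cut(0, 14): punch at orig (12,14); cuts so far [(12, 14), (12, 16), (14, 31)]; region rows[12,16) x cols[0,32) = 4x32
Unfold 1 (reflect across h@12): 6 holes -> [(9, 31), (11, 14), (11, 16), (12, 14), (12, 16), (14, 31)]
Unfold 2 (reflect across h@8): 12 holes -> [(1, 31), (3, 14), (3, 16), (4, 14), (4, 16), (6, 31), (9, 31), (11, 14), (11, 16), (12, 14), (12, 16), (14, 31)]
Holes: [(1, 31), (3, 14), (3, 16), (4, 14), (4, 16), (6, 31), (9, 31), (11, 14), (11, 16), (12, 14), (12, 16), (14, 31)]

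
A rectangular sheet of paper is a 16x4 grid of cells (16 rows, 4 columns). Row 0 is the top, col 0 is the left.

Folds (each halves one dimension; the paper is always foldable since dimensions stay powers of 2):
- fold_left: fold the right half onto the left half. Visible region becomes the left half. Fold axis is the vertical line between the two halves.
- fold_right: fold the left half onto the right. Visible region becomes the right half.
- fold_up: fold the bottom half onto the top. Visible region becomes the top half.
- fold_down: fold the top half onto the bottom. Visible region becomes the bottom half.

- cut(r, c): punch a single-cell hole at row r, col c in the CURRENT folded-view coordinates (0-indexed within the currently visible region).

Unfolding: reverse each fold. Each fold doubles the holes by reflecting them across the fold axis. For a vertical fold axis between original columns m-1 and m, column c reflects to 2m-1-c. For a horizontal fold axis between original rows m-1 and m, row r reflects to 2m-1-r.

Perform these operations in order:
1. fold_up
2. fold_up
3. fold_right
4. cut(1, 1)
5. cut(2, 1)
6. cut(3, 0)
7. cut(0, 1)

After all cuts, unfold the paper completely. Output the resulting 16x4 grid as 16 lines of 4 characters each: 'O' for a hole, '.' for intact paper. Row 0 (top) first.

Answer: O..O
O..O
O..O
.OO.
.OO.
O..O
O..O
O..O
O..O
O..O
O..O
.OO.
.OO.
O..O
O..O
O..O

Derivation:
Op 1 fold_up: fold axis h@8; visible region now rows[0,8) x cols[0,4) = 8x4
Op 2 fold_up: fold axis h@4; visible region now rows[0,4) x cols[0,4) = 4x4
Op 3 fold_right: fold axis v@2; visible region now rows[0,4) x cols[2,4) = 4x2
Op 4 cut(1, 1): punch at orig (1,3); cuts so far [(1, 3)]; region rows[0,4) x cols[2,4) = 4x2
Op 5 cut(2, 1): punch at orig (2,3); cuts so far [(1, 3), (2, 3)]; region rows[0,4) x cols[2,4) = 4x2
Op 6 cut(3, 0): punch at orig (3,2); cuts so far [(1, 3), (2, 3), (3, 2)]; region rows[0,4) x cols[2,4) = 4x2
Op 7 cut(0, 1): punch at orig (0,3); cuts so far [(0, 3), (1, 3), (2, 3), (3, 2)]; region rows[0,4) x cols[2,4) = 4x2
Unfold 1 (reflect across v@2): 8 holes -> [(0, 0), (0, 3), (1, 0), (1, 3), (2, 0), (2, 3), (3, 1), (3, 2)]
Unfold 2 (reflect across h@4): 16 holes -> [(0, 0), (0, 3), (1, 0), (1, 3), (2, 0), (2, 3), (3, 1), (3, 2), (4, 1), (4, 2), (5, 0), (5, 3), (6, 0), (6, 3), (7, 0), (7, 3)]
Unfold 3 (reflect across h@8): 32 holes -> [(0, 0), (0, 3), (1, 0), (1, 3), (2, 0), (2, 3), (3, 1), (3, 2), (4, 1), (4, 2), (5, 0), (5, 3), (6, 0), (6, 3), (7, 0), (7, 3), (8, 0), (8, 3), (9, 0), (9, 3), (10, 0), (10, 3), (11, 1), (11, 2), (12, 1), (12, 2), (13, 0), (13, 3), (14, 0), (14, 3), (15, 0), (15, 3)]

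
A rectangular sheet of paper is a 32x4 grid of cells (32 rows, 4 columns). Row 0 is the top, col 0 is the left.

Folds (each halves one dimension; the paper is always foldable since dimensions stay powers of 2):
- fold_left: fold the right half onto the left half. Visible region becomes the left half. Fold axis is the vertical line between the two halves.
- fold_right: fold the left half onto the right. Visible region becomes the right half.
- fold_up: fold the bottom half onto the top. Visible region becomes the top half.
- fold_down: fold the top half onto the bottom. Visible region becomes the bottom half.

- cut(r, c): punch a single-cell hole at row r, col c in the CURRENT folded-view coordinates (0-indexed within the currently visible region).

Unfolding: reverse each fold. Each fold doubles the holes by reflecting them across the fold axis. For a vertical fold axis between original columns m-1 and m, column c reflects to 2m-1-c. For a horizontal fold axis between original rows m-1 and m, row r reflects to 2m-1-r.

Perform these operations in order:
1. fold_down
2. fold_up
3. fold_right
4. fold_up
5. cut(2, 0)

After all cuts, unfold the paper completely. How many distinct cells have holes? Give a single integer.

Op 1 fold_down: fold axis h@16; visible region now rows[16,32) x cols[0,4) = 16x4
Op 2 fold_up: fold axis h@24; visible region now rows[16,24) x cols[0,4) = 8x4
Op 3 fold_right: fold axis v@2; visible region now rows[16,24) x cols[2,4) = 8x2
Op 4 fold_up: fold axis h@20; visible region now rows[16,20) x cols[2,4) = 4x2
Op 5 cut(2, 0): punch at orig (18,2); cuts so far [(18, 2)]; region rows[16,20) x cols[2,4) = 4x2
Unfold 1 (reflect across h@20): 2 holes -> [(18, 2), (21, 2)]
Unfold 2 (reflect across v@2): 4 holes -> [(18, 1), (18, 2), (21, 1), (21, 2)]
Unfold 3 (reflect across h@24): 8 holes -> [(18, 1), (18, 2), (21, 1), (21, 2), (26, 1), (26, 2), (29, 1), (29, 2)]
Unfold 4 (reflect across h@16): 16 holes -> [(2, 1), (2, 2), (5, 1), (5, 2), (10, 1), (10, 2), (13, 1), (13, 2), (18, 1), (18, 2), (21, 1), (21, 2), (26, 1), (26, 2), (29, 1), (29, 2)]

Answer: 16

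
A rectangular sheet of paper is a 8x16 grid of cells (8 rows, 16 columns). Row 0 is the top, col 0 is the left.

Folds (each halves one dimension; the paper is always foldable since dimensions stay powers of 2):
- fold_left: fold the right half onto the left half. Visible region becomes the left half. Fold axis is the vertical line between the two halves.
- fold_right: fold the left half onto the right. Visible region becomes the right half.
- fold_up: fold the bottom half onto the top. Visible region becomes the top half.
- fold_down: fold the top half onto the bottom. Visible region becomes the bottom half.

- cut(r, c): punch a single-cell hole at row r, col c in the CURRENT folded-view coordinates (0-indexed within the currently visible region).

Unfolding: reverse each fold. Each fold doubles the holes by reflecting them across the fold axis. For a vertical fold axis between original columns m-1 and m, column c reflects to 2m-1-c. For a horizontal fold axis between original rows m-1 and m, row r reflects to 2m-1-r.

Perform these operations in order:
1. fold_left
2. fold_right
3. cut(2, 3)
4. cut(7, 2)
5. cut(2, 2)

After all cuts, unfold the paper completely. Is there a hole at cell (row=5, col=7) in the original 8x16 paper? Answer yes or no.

Answer: no

Derivation:
Op 1 fold_left: fold axis v@8; visible region now rows[0,8) x cols[0,8) = 8x8
Op 2 fold_right: fold axis v@4; visible region now rows[0,8) x cols[4,8) = 8x4
Op 3 cut(2, 3): punch at orig (2,7); cuts so far [(2, 7)]; region rows[0,8) x cols[4,8) = 8x4
Op 4 cut(7, 2): punch at orig (7,6); cuts so far [(2, 7), (7, 6)]; region rows[0,8) x cols[4,8) = 8x4
Op 5 cut(2, 2): punch at orig (2,6); cuts so far [(2, 6), (2, 7), (7, 6)]; region rows[0,8) x cols[4,8) = 8x4
Unfold 1 (reflect across v@4): 6 holes -> [(2, 0), (2, 1), (2, 6), (2, 7), (7, 1), (7, 6)]
Unfold 2 (reflect across v@8): 12 holes -> [(2, 0), (2, 1), (2, 6), (2, 7), (2, 8), (2, 9), (2, 14), (2, 15), (7, 1), (7, 6), (7, 9), (7, 14)]
Holes: [(2, 0), (2, 1), (2, 6), (2, 7), (2, 8), (2, 9), (2, 14), (2, 15), (7, 1), (7, 6), (7, 9), (7, 14)]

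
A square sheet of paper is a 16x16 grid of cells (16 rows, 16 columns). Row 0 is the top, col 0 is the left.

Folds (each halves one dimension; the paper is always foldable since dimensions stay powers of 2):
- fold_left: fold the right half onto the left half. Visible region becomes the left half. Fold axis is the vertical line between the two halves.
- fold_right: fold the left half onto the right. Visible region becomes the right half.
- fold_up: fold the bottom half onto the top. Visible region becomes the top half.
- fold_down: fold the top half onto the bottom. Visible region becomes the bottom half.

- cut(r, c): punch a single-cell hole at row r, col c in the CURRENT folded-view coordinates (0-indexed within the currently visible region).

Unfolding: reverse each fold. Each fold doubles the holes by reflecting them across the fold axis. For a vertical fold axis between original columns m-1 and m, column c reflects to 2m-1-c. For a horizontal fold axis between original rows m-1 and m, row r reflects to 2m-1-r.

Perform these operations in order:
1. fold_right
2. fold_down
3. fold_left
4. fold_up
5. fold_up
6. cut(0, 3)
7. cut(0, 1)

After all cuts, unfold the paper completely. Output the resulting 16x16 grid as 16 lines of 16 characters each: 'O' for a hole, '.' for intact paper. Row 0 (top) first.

Op 1 fold_right: fold axis v@8; visible region now rows[0,16) x cols[8,16) = 16x8
Op 2 fold_down: fold axis h@8; visible region now rows[8,16) x cols[8,16) = 8x8
Op 3 fold_left: fold axis v@12; visible region now rows[8,16) x cols[8,12) = 8x4
Op 4 fold_up: fold axis h@12; visible region now rows[8,12) x cols[8,12) = 4x4
Op 5 fold_up: fold axis h@10; visible region now rows[8,10) x cols[8,12) = 2x4
Op 6 cut(0, 3): punch at orig (8,11); cuts so far [(8, 11)]; region rows[8,10) x cols[8,12) = 2x4
Op 7 cut(0, 1): punch at orig (8,9); cuts so far [(8, 9), (8, 11)]; region rows[8,10) x cols[8,12) = 2x4
Unfold 1 (reflect across h@10): 4 holes -> [(8, 9), (8, 11), (11, 9), (11, 11)]
Unfold 2 (reflect across h@12): 8 holes -> [(8, 9), (8, 11), (11, 9), (11, 11), (12, 9), (12, 11), (15, 9), (15, 11)]
Unfold 3 (reflect across v@12): 16 holes -> [(8, 9), (8, 11), (8, 12), (8, 14), (11, 9), (11, 11), (11, 12), (11, 14), (12, 9), (12, 11), (12, 12), (12, 14), (15, 9), (15, 11), (15, 12), (15, 14)]
Unfold 4 (reflect across h@8): 32 holes -> [(0, 9), (0, 11), (0, 12), (0, 14), (3, 9), (3, 11), (3, 12), (3, 14), (4, 9), (4, 11), (4, 12), (4, 14), (7, 9), (7, 11), (7, 12), (7, 14), (8, 9), (8, 11), (8, 12), (8, 14), (11, 9), (11, 11), (11, 12), (11, 14), (12, 9), (12, 11), (12, 12), (12, 14), (15, 9), (15, 11), (15, 12), (15, 14)]
Unfold 5 (reflect across v@8): 64 holes -> [(0, 1), (0, 3), (0, 4), (0, 6), (0, 9), (0, 11), (0, 12), (0, 14), (3, 1), (3, 3), (3, 4), (3, 6), (3, 9), (3, 11), (3, 12), (3, 14), (4, 1), (4, 3), (4, 4), (4, 6), (4, 9), (4, 11), (4, 12), (4, 14), (7, 1), (7, 3), (7, 4), (7, 6), (7, 9), (7, 11), (7, 12), (7, 14), (8, 1), (8, 3), (8, 4), (8, 6), (8, 9), (8, 11), (8, 12), (8, 14), (11, 1), (11, 3), (11, 4), (11, 6), (11, 9), (11, 11), (11, 12), (11, 14), (12, 1), (12, 3), (12, 4), (12, 6), (12, 9), (12, 11), (12, 12), (12, 14), (15, 1), (15, 3), (15, 4), (15, 6), (15, 9), (15, 11), (15, 12), (15, 14)]

Answer: .O.OO.O..O.OO.O.
................
................
.O.OO.O..O.OO.O.
.O.OO.O..O.OO.O.
................
................
.O.OO.O..O.OO.O.
.O.OO.O..O.OO.O.
................
................
.O.OO.O..O.OO.O.
.O.OO.O..O.OO.O.
................
................
.O.OO.O..O.OO.O.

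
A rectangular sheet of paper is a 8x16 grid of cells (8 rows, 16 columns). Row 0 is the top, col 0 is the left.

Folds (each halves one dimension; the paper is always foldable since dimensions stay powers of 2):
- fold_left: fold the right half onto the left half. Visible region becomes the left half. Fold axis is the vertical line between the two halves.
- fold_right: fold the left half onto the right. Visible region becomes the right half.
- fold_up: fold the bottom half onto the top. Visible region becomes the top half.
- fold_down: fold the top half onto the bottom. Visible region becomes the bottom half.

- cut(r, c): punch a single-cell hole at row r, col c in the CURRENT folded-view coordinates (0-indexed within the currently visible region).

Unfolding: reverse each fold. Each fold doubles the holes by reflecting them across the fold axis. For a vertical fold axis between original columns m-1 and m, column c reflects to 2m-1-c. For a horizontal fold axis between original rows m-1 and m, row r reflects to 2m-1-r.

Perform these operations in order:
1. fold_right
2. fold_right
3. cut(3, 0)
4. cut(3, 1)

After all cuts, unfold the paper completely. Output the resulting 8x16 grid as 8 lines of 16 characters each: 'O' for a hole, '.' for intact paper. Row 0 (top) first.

Op 1 fold_right: fold axis v@8; visible region now rows[0,8) x cols[8,16) = 8x8
Op 2 fold_right: fold axis v@12; visible region now rows[0,8) x cols[12,16) = 8x4
Op 3 cut(3, 0): punch at orig (3,12); cuts so far [(3, 12)]; region rows[0,8) x cols[12,16) = 8x4
Op 4 cut(3, 1): punch at orig (3,13); cuts so far [(3, 12), (3, 13)]; region rows[0,8) x cols[12,16) = 8x4
Unfold 1 (reflect across v@12): 4 holes -> [(3, 10), (3, 11), (3, 12), (3, 13)]
Unfold 2 (reflect across v@8): 8 holes -> [(3, 2), (3, 3), (3, 4), (3, 5), (3, 10), (3, 11), (3, 12), (3, 13)]

Answer: ................
................
................
..OOOO....OOOO..
................
................
................
................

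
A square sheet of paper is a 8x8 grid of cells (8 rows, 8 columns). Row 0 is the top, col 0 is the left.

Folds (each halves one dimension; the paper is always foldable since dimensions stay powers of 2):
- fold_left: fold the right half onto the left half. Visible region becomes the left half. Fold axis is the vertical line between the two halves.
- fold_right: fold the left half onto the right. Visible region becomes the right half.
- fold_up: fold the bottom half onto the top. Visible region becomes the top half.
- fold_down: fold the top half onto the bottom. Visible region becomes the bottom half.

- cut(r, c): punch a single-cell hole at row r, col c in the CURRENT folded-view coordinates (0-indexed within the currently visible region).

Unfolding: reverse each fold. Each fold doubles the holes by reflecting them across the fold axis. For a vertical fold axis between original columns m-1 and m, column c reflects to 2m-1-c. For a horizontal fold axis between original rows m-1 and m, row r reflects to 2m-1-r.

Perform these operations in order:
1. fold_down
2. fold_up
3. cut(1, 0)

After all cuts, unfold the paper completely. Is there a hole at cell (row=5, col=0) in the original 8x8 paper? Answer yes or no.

Op 1 fold_down: fold axis h@4; visible region now rows[4,8) x cols[0,8) = 4x8
Op 2 fold_up: fold axis h@6; visible region now rows[4,6) x cols[0,8) = 2x8
Op 3 cut(1, 0): punch at orig (5,0); cuts so far [(5, 0)]; region rows[4,6) x cols[0,8) = 2x8
Unfold 1 (reflect across h@6): 2 holes -> [(5, 0), (6, 0)]
Unfold 2 (reflect across h@4): 4 holes -> [(1, 0), (2, 0), (5, 0), (6, 0)]
Holes: [(1, 0), (2, 0), (5, 0), (6, 0)]

Answer: yes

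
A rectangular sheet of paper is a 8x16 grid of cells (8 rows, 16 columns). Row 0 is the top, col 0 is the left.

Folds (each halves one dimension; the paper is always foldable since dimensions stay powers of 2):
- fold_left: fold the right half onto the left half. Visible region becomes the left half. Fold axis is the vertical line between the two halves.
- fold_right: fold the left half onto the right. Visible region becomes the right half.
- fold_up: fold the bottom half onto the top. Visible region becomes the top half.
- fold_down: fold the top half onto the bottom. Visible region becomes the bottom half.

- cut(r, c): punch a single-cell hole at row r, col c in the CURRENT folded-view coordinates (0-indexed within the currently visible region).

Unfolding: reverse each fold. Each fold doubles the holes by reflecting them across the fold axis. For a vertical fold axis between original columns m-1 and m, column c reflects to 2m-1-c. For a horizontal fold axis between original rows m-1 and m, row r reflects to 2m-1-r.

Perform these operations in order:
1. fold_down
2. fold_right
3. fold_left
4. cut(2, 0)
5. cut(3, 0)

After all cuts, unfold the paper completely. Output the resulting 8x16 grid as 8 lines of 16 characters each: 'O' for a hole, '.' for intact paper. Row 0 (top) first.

Op 1 fold_down: fold axis h@4; visible region now rows[4,8) x cols[0,16) = 4x16
Op 2 fold_right: fold axis v@8; visible region now rows[4,8) x cols[8,16) = 4x8
Op 3 fold_left: fold axis v@12; visible region now rows[4,8) x cols[8,12) = 4x4
Op 4 cut(2, 0): punch at orig (6,8); cuts so far [(6, 8)]; region rows[4,8) x cols[8,12) = 4x4
Op 5 cut(3, 0): punch at orig (7,8); cuts so far [(6, 8), (7, 8)]; region rows[4,8) x cols[8,12) = 4x4
Unfold 1 (reflect across v@12): 4 holes -> [(6, 8), (6, 15), (7, 8), (7, 15)]
Unfold 2 (reflect across v@8): 8 holes -> [(6, 0), (6, 7), (6, 8), (6, 15), (7, 0), (7, 7), (7, 8), (7, 15)]
Unfold 3 (reflect across h@4): 16 holes -> [(0, 0), (0, 7), (0, 8), (0, 15), (1, 0), (1, 7), (1, 8), (1, 15), (6, 0), (6, 7), (6, 8), (6, 15), (7, 0), (7, 7), (7, 8), (7, 15)]

Answer: O......OO......O
O......OO......O
................
................
................
................
O......OO......O
O......OO......O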